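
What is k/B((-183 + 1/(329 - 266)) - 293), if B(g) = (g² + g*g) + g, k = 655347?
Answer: 2601072243/1796551157 ≈ 1.4478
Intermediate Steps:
B(g) = g + 2*g² (B(g) = (g² + g²) + g = 2*g² + g = g + 2*g²)
k/B((-183 + 1/(329 - 266)) - 293) = 655347/((((-183 + 1/(329 - 266)) - 293)*(1 + 2*((-183 + 1/(329 - 266)) - 293)))) = 655347/((((-183 + 1/63) - 293)*(1 + 2*((-183 + 1/63) - 293)))) = 655347/(((-11528/63 - 293)*(1 + 2*(-11528/63 - 293)))) = 655347/((-29987*(1 + 2*(-29987/63))/63)) = 655347/((-29987*(1 - 59974/63)/63)) = 655347/((-29987/63*(-59911/63))) = 655347/(1796551157/3969) = 655347*(3969/1796551157) = 2601072243/1796551157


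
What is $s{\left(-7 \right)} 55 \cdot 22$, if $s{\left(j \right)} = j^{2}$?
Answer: $59290$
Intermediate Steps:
$s{\left(-7 \right)} 55 \cdot 22 = \left(-7\right)^{2} \cdot 55 \cdot 22 = 49 \cdot 55 \cdot 22 = 2695 \cdot 22 = 59290$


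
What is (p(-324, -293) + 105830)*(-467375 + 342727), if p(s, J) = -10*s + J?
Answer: -13558835496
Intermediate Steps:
p(s, J) = J - 10*s
(p(-324, -293) + 105830)*(-467375 + 342727) = ((-293 - 10*(-324)) + 105830)*(-467375 + 342727) = ((-293 + 3240) + 105830)*(-124648) = (2947 + 105830)*(-124648) = 108777*(-124648) = -13558835496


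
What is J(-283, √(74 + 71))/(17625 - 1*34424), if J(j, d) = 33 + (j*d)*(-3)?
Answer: -33/16799 - 849*√145/16799 ≈ -0.61053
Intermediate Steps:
J(j, d) = 33 - 3*d*j (J(j, d) = 33 + (d*j)*(-3) = 33 - 3*d*j)
J(-283, √(74 + 71))/(17625 - 1*34424) = (33 - 3*√(74 + 71)*(-283))/(17625 - 1*34424) = (33 - 3*√145*(-283))/(17625 - 34424) = (33 + 849*√145)/(-16799) = (33 + 849*√145)*(-1/16799) = -33/16799 - 849*√145/16799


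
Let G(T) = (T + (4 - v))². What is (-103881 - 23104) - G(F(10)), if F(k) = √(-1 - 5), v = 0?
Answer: -126995 - 8*I*√6 ≈ -1.27e+5 - 19.596*I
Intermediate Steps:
F(k) = I*√6 (F(k) = √(-6) = I*√6)
G(T) = (4 + T)² (G(T) = (T + (4 - 1*0))² = (T + (4 + 0))² = (T + 4)² = (4 + T)²)
(-103881 - 23104) - G(F(10)) = (-103881 - 23104) - (4 + I*√6)² = -126985 - (4 + I*√6)²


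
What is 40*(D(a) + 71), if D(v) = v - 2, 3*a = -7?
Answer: 8000/3 ≈ 2666.7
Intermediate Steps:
a = -7/3 (a = (⅓)*(-7) = -7/3 ≈ -2.3333)
D(v) = -2 + v
40*(D(a) + 71) = 40*((-2 - 7/3) + 71) = 40*(-13/3 + 71) = 40*(200/3) = 8000/3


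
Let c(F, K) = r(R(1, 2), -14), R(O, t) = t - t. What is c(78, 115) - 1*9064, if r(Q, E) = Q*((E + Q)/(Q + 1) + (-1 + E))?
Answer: -9064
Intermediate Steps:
R(O, t) = 0
r(Q, E) = Q*(-1 + E + (E + Q)/(1 + Q)) (r(Q, E) = Q*((E + Q)/(1 + Q) + (-1 + E)) = Q*(-1 + E + (E + Q)/(1 + Q)))
c(F, K) = 0 (c(F, K) = 0*(-1 + 2*(-14) - 14*0)/(1 + 0) = 0*(-1 - 28 + 0)/1 = 0*1*(-29) = 0)
c(78, 115) - 1*9064 = 0 - 1*9064 = 0 - 9064 = -9064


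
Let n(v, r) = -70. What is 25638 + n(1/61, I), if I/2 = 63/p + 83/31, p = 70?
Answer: 25568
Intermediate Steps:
I = 1109/155 (I = 2*(63/70 + 83/31) = 2*(63*(1/70) + 83*(1/31)) = 2*(9/10 + 83/31) = 2*(1109/310) = 1109/155 ≈ 7.1548)
25638 + n(1/61, I) = 25638 - 70 = 25568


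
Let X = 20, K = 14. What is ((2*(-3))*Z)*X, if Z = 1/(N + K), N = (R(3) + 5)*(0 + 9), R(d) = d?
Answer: -60/43 ≈ -1.3953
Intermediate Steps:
N = 72 (N = (3 + 5)*(0 + 9) = 8*9 = 72)
Z = 1/86 (Z = 1/(72 + 14) = 1/86 ≈ 0.011628)
((2*(-3))*Z)*X = ((2*(-3))*(1/86))*20 = -6*1/86*20 = -3/43*20 = -60/43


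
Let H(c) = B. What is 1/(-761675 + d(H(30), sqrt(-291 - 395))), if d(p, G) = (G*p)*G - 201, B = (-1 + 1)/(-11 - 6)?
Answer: -1/761876 ≈ -1.3126e-6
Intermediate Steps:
B = 0 (B = 0/(-17) = 0*(-1/17) = 0)
H(c) = 0
d(p, G) = -201 + p*G**2 (d(p, G) = p*G**2 - 201 = -201 + p*G**2)
1/(-761675 + d(H(30), sqrt(-291 - 395))) = 1/(-761675 + (-201 + 0*(sqrt(-291 - 395))**2)) = 1/(-761675 + (-201 + 0*(sqrt(-686))**2)) = 1/(-761675 + (-201 + 0*(7*I*sqrt(14))**2)) = 1/(-761675 + (-201 + 0*(-686))) = 1/(-761675 + (-201 + 0)) = 1/(-761675 - 201) = 1/(-761876) = -1/761876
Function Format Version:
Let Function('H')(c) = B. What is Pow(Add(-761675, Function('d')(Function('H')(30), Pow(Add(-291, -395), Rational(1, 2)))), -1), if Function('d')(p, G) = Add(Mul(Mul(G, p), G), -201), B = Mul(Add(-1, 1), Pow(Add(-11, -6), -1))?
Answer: Rational(-1, 761876) ≈ -1.3126e-6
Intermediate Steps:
B = 0 (B = Mul(0, Pow(-17, -1)) = Mul(0, Rational(-1, 17)) = 0)
Function('H')(c) = 0
Function('d')(p, G) = Add(-201, Mul(p, Pow(G, 2))) (Function('d')(p, G) = Add(Mul(p, Pow(G, 2)), -201) = Add(-201, Mul(p, Pow(G, 2))))
Pow(Add(-761675, Function('d')(Function('H')(30), Pow(Add(-291, -395), Rational(1, 2)))), -1) = Pow(Add(-761675, Add(-201, Mul(0, Pow(Pow(Add(-291, -395), Rational(1, 2)), 2)))), -1) = Pow(Add(-761675, Add(-201, Mul(0, Pow(Pow(-686, Rational(1, 2)), 2)))), -1) = Pow(Add(-761675, Add(-201, Mul(0, Pow(Mul(7, I, Pow(14, Rational(1, 2))), 2)))), -1) = Pow(Add(-761675, Add(-201, Mul(0, -686))), -1) = Pow(Add(-761675, Add(-201, 0)), -1) = Pow(Add(-761675, -201), -1) = Pow(-761876, -1) = Rational(-1, 761876)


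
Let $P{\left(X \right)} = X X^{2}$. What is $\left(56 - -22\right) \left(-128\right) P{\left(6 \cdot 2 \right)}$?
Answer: $-17252352$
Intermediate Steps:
$P{\left(X \right)} = X^{3}$
$\left(56 - -22\right) \left(-128\right) P{\left(6 \cdot 2 \right)} = \left(56 - -22\right) \left(-128\right) \left(6 \cdot 2\right)^{3} = \left(56 + 22\right) \left(-128\right) 12^{3} = 78 \left(-128\right) 1728 = \left(-9984\right) 1728 = -17252352$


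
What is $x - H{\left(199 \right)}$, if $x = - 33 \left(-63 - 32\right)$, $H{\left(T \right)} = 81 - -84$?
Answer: $2970$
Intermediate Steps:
$H{\left(T \right)} = 165$ ($H{\left(T \right)} = 81 + 84 = 165$)
$x = 3135$ ($x = \left(-33\right) \left(-95\right) = 3135$)
$x - H{\left(199 \right)} = 3135 - 165 = 2970$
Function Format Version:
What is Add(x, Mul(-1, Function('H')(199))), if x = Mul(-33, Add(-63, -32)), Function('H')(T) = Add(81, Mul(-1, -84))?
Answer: 2970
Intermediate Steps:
Function('H')(T) = 165 (Function('H')(T) = Add(81, 84) = 165)
x = 3135 (x = Mul(-33, -95) = 3135)
Add(x, Mul(-1, Function('H')(199))) = Add(3135, Mul(-1, 165)) = Add(3135, -165) = 2970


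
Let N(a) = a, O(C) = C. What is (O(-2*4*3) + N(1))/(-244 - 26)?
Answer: 23/270 ≈ 0.085185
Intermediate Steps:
(O(-2*4*3) + N(1))/(-244 - 26) = (-2*4*3 + 1)/(-244 - 26) = (-8*3 + 1)/(-270) = (-24 + 1)*(-1/270) = -23*(-1/270) = 23/270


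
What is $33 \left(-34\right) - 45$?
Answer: $-1167$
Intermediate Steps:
$33 \left(-34\right) - 45 = -1122 - 45 = -1167$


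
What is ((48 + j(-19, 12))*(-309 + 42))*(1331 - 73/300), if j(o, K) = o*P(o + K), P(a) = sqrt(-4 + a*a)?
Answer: -426374436/25 + 2025278571*sqrt(5)/100 ≈ 2.8232e+7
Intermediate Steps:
P(a) = sqrt(-4 + a**2)
j(o, K) = o*sqrt(-4 + (K + o)**2) (j(o, K) = o*sqrt(-4 + (o + K)**2) = o*sqrt(-4 + (K + o)**2))
((48 + j(-19, 12))*(-309 + 42))*(1331 - 73/300) = ((48 - 19*sqrt(-4 + (12 - 19)**2))*(-309 + 42))*(1331 - 73/300) = ((48 - 19*sqrt(-4 + (-7)**2))*(-267))*(1331 - 73*1/300) = ((48 - 19*sqrt(-4 + 49))*(-267))*(1331 - 73/300) = ((48 - 57*sqrt(5))*(-267))*(399227/300) = (-12816 + 15219*sqrt(5))*(399227/300) = -426374436/25 + 2025278571*sqrt(5)/100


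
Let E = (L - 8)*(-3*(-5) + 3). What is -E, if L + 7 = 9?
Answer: 108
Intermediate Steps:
L = 2 (L = -7 + 9 = 2)
E = -108 (E = (2 - 8)*(-3*(-5) + 3) = -6*(15 + 3) = -6*18 = -108)
-E = -1*(-108) = 108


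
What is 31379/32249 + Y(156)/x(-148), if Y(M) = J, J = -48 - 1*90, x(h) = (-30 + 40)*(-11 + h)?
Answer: 9057162/8545985 ≈ 1.0598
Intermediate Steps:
x(h) = -110 + 10*h (x(h) = 10*(-11 + h) = -110 + 10*h)
J = -138 (J = -48 - 90 = -138)
Y(M) = -138
31379/32249 + Y(156)/x(-148) = 31379/32249 - 138/(-110 + 10*(-148)) = 31379*(1/32249) - 138/(-110 - 1480) = 31379/32249 - 138/(-1590) = 31379/32249 - 138*(-1/1590) = 31379/32249 + 23/265 = 9057162/8545985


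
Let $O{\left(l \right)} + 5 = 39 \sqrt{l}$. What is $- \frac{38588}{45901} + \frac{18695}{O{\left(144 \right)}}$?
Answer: $\frac{840252951}{21252163} \approx 39.537$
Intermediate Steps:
$O{\left(l \right)} = -5 + 39 \sqrt{l}$
$- \frac{38588}{45901} + \frac{18695}{O{\left(144 \right)}} = - \frac{38588}{45901} + \frac{18695}{-5 + 39 \sqrt{144}} = \left(-38588\right) \frac{1}{45901} + \frac{18695}{-5 + 39 \cdot 12} = - \frac{38588}{45901} + \frac{18695}{-5 + 468} = - \frac{38588}{45901} + \frac{18695}{463} = \frac{840252951}{21252163}$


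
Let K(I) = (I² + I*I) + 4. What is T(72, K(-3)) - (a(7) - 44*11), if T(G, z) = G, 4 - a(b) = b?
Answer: 559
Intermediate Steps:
a(b) = 4 - b
K(I) = 4 + 2*I² (K(I) = (I² + I²) + 4 = 2*I² + 4 = 4 + 2*I²)
T(72, K(-3)) - (a(7) - 44*11) = 72 - ((4 - 1*7) - 44*11) = 72 - ((4 - 7) - 484) = 72 - (-3 - 484) = 72 - 1*(-487) = 72 + 487 = 559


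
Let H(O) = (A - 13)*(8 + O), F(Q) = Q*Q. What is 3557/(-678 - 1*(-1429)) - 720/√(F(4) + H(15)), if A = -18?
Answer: 3557/751 + 720*I*√697/697 ≈ 4.7364 + 27.272*I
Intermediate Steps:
F(Q) = Q²
H(O) = -248 - 31*O (H(O) = (-18 - 13)*(8 + O) = -31*(8 + O) = -248 - 31*O)
3557/(-678 - 1*(-1429)) - 720/√(F(4) + H(15)) = 3557/(-678 - 1*(-1429)) - 720/√(4² + (-248 - 31*15)) = 3557/(-678 + 1429) - 720/√(16 + (-248 - 465)) = 3557/751 - 720/√(16 - 713) = 3557*(1/751) - 720*(-I*√697/697) = 3557/751 - 720*(-I*√697/697) = 3557/751 - (-720)*I*√697/697 = 3557/751 + 720*I*√697/697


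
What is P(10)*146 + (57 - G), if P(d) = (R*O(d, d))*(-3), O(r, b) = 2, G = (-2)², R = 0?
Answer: 53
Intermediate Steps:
G = 4
P(d) = 0 (P(d) = (0*2)*(-3) = 0*(-3) = 0)
P(10)*146 + (57 - G) = 0*146 + (57 - 1*4) = 0 + (57 - 4) = 0 + 53 = 53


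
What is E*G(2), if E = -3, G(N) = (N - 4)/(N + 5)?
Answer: 6/7 ≈ 0.85714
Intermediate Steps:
G(N) = (-4 + N)/(5 + N)
E*G(2) = -3*(-4 + 2)/(5 + 2) = -3*(-2)/7 = -3*(-2/7) = 6/7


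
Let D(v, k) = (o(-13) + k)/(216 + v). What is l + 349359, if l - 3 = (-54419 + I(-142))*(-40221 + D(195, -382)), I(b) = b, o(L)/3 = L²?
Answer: 300691812616/137 ≈ 2.1948e+9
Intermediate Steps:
o(L) = 3*L²
D(v, k) = (507 + k)/(216 + v) (D(v, k) = (3*(-13)² + k)/(216 + v) = (3*169 + k)/(216 + v) = (507 + k)/(216 + v))
l = 300643950433/137 (l = 3 + (-54419 - 142)*(-40221 + (507 - 382)/(216 + 195)) = 3 - 54561*(-40221 + 125/411) = 3 - 54561*(-16530706/411) = 3 + 300643950022/137 = 300643950433/137 ≈ 2.1945e+9)
l + 349359 = 300643950433/137 + 349359 = 300691812616/137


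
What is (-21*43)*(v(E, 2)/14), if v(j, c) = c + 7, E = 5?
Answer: -1161/2 ≈ -580.50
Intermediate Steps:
v(j, c) = 7 + c
(-21*43)*(v(E, 2)/14) = (-21*43)*((7 + 2)/14) = -8127/14 = -903*9/14 = -1161/2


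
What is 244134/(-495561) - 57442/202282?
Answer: -1179544375/1518834397 ≈ -0.77661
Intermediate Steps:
244134/(-495561) - 57442/202282 = 244134*(-1/495561) - 57442*1/202282 = -7398/15017 - 28721/101141 = -1179544375/1518834397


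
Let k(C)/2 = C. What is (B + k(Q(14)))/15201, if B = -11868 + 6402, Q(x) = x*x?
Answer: -5074/15201 ≈ -0.33379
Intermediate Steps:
Q(x) = x**2
k(C) = 2*C
B = -5466
(B + k(Q(14)))/15201 = (-5466 + 2*14**2)/15201 = (-5466 + 2*196)*(1/15201) = (-5466 + 392)*(1/15201) = -5074*1/15201 = -5074/15201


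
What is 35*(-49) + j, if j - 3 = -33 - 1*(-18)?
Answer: -1727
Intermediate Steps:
j = -12 (j = 3 + (-33 - 1*(-18)) = 3 + (-33 + 18) = 3 - 15 = -12)
35*(-49) + j = 35*(-49) - 12 = -1715 - 12 = -1727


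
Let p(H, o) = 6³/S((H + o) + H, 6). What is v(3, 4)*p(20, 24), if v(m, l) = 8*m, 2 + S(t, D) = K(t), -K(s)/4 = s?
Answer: -864/43 ≈ -20.093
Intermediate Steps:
K(s) = -4*s
S(t, D) = -2 - 4*t
p(H, o) = 216/(-2 - 8*H - 4*o) (p(H, o) = 6³/(-2 - 4*((H + o) + H)) = 216/(-2 - 4*(o + 2*H)) = 216/(-2 + (-8*H - 4*o)) = 216/(-2 - 8*H - 4*o))
v(3, 4)*p(20, 24) = (8*3)*(-108/(1 + 2*24 + 4*20)) = 24*(-108/(1 + 48 + 80)) = 24*(-108/129) = 24*(-108*1/129) = 24*(-36/43) = -864/43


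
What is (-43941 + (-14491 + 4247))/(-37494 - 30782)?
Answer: 54185/68276 ≈ 0.79362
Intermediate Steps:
(-43941 + (-14491 + 4247))/(-37494 - 30782) = (-43941 - 10244)/(-68276) = -54185*(-1/68276) = 54185/68276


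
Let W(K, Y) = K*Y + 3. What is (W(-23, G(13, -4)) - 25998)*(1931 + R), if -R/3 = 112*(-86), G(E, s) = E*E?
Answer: -921172414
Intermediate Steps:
G(E, s) = E²
W(K, Y) = 3 + K*Y
R = 28896 (R = -336*(-86) = -3*(-9632) = 28896)
(W(-23, G(13, -4)) - 25998)*(1931 + R) = ((3 - 23*13²) - 25998)*(1931 + 28896) = ((3 - 23*169) - 25998)*30827 = ((3 - 3887) - 25998)*30827 = (-3884 - 25998)*30827 = -29882*30827 = -921172414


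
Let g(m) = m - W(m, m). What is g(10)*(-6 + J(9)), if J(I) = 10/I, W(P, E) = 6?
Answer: -176/9 ≈ -19.556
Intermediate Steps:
g(m) = -6 + m (g(m) = m - 1*6 = m - 6 = -6 + m)
g(10)*(-6 + J(9)) = (-6 + 10)*(-6 + 10/9) = 4*(-6 + 10*(⅑)) = 4*(-6 + 10/9) = 4*(-44/9) = -176/9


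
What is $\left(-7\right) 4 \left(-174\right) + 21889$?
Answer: $26761$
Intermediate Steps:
$\left(-7\right) 4 \left(-174\right) + 21889 = \left(-28\right) \left(-174\right) + 21889 = 4872 + 21889 = 26761$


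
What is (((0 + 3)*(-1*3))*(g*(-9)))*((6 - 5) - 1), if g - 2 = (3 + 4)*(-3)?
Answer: 0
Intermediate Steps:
g = -19 (g = 2 + (3 + 4)*(-3) = 2 + 7*(-3) = 2 - 21 = -19)
(((0 + 3)*(-1*3))*(g*(-9)))*((6 - 5) - 1) = (((0 + 3)*(-1*3))*(-19*(-9)))*((6 - 5) - 1) = ((3*(-3))*171)*(1 - 1) = -9*171*0 = -1539*0 = 0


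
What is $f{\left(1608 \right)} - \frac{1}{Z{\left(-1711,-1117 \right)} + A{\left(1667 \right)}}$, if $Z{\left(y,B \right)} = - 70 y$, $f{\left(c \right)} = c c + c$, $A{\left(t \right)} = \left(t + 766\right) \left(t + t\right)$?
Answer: $\frac{21296850042623}{8231392} \approx 2.5873 \cdot 10^{6}$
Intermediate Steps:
$A{\left(t \right)} = 2 t \left(766 + t\right)$ ($A{\left(t \right)} = \left(766 + t\right) 2 t = 2 t \left(766 + t\right)$)
$f{\left(c \right)} = c + c^{2}$ ($f{\left(c \right)} = c^{2} + c = c + c^{2}$)
$f{\left(1608 \right)} - \frac{1}{Z{\left(-1711,-1117 \right)} + A{\left(1667 \right)}} = 1608 \left(1 + 1608\right) - \frac{1}{\left(-70\right) \left(-1711\right) + 2 \cdot 1667 \left(766 + 1667\right)} = 1608 \cdot 1609 - \frac{1}{119770 + 2 \cdot 1667 \cdot 2433} = 2587272 - \frac{1}{119770 + 8111622} = 2587272 - \frac{1}{8231392} = \frac{21296850042623}{8231392}$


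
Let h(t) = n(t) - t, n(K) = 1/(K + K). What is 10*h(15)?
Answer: -449/3 ≈ -149.67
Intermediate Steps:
n(K) = 1/(2*K)
h(t) = 1/(2*t) - t
10*h(15) = 10*((½)/15 - 1*15) = 10*((½)*(1/15) - 15) = 10*(1/30 - 15) = 10*(-449/30) = -449/3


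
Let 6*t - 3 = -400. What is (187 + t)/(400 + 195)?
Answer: 145/714 ≈ 0.20308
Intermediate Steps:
t = -397/6 (t = 1/2 + (1/6)*(-400) = 1/2 - 200/3 = -397/6 ≈ -66.167)
(187 + t)/(400 + 195) = (187 - 397/6)/(400 + 195) = (725/6)/595 = (725/6)*(1/595) = 145/714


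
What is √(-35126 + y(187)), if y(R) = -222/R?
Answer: 4*I*√76772663/187 ≈ 187.42*I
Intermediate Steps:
√(-35126 + y(187)) = √(-35126 - 222/187) = √(-6568784/187) = 4*I*√76772663/187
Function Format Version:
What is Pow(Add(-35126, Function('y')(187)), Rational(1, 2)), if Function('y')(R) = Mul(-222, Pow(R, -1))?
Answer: Mul(Rational(4, 187), I, Pow(76772663, Rational(1, 2))) ≈ Mul(187.42, I)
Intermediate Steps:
Pow(Add(-35126, Function('y')(187)), Rational(1, 2)) = Pow(Add(-35126, Mul(-222, Pow(187, -1))), Rational(1, 2)) = Pow(Add(-35126, Mul(-222, Rational(1, 187))), Rational(1, 2)) = Pow(Add(-35126, Rational(-222, 187)), Rational(1, 2)) = Pow(Rational(-6568784, 187), Rational(1, 2)) = Mul(Rational(4, 187), I, Pow(76772663, Rational(1, 2)))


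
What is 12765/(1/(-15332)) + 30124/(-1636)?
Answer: -80046616351/409 ≈ -1.9571e+8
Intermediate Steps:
12765/(1/(-15332)) + 30124/(-1636) = 12765/(-1/15332) + 30124*(-1/1636) = 12765*(-15332) - 7531/409 = -195712980 - 7531/409 = -80046616351/409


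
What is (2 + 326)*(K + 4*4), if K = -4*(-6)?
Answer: 13120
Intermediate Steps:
K = 24
(2 + 326)*(K + 4*4) = (2 + 326)*(24 + 4*4) = 328*(24 + 16) = 328*40 = 13120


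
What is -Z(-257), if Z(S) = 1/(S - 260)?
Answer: 1/517 ≈ 0.0019342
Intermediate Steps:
Z(S) = 1/(-260 + S)
-Z(-257) = -1/(-260 - 257) = -1/(-517) = -1*(-1/517) = 1/517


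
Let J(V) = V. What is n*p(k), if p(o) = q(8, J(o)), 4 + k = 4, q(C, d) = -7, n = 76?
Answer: -532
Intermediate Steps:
k = 0 (k = -4 + 4 = 0)
p(o) = -7
n*p(k) = 76*(-7) = -532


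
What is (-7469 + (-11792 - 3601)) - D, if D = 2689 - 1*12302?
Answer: -13249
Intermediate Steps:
D = -9613 (D = 2689 - 12302 = -9613)
(-7469 + (-11792 - 3601)) - D = (-7469 + (-11792 - 3601)) - 1*(-9613) = (-7469 - 15393) + 9613 = -22862 + 9613 = -13249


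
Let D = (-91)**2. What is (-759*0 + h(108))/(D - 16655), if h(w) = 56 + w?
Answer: -82/4187 ≈ -0.019584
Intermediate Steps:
D = 8281
(-759*0 + h(108))/(D - 16655) = (-759*0 + (56 + 108))/(8281 - 16655) = (0 + 164)/(-8374) = 164*(-1/8374) = -82/4187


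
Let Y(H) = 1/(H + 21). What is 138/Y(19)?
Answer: 5520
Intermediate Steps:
Y(H) = 1/(21 + H)
138/Y(19) = 138/(1/(21 + 19)) = 138/(1/40) = 138*40 = 5520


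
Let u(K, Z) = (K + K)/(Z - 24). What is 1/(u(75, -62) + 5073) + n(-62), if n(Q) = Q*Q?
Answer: 838238059/218064 ≈ 3844.0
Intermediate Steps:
u(K, Z) = 2*K/(-24 + Z) (u(K, Z) = (2*K)/(-24 + Z) = 2*K/(-24 + Z))
n(Q) = Q²
1/(u(75, -62) + 5073) + n(-62) = 1/(2*75/(-24 - 62) + 5073) + (-62)² = 1/(2*75/(-86) + 5073) + 3844 = 1/(2*75*(-1/86) + 5073) + 3844 = 1/(-75/43 + 5073) + 3844 = 1/(218064/43) + 3844 = 43/218064 + 3844 = 838238059/218064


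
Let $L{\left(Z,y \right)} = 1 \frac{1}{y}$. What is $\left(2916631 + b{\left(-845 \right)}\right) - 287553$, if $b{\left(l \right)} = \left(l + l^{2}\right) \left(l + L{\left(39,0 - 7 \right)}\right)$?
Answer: $- \frac{4200769334}{7} \approx -6.0011 \cdot 10^{8}$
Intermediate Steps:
$L{\left(Z,y \right)} = \frac{1}{y}$
$b{\left(l \right)} = \left(- \frac{1}{7} + l\right) \left(l + l^{2}\right)$ ($b{\left(l \right)} = \left(l + l^{2}\right) \left(l + \frac{1}{0 - 7}\right) = \left(l + l^{2}\right) \left(l + \frac{1}{-7}\right) = \left(l + l^{2}\right) \left(l - \frac{1}{7}\right) = \left(l + l^{2}\right) \left(- \frac{1}{7} + l\right) = \left(- \frac{1}{7} + l\right) \left(l + l^{2}\right)$)
$\left(2916631 + b{\left(-845 \right)}\right) - 287553 = \left(2916631 + \frac{1}{7} \left(-845\right) \left(-1 + 6 \left(-845\right) + 7 \left(-845\right)^{2}\right)\right) - 287553 = \left(2916631 + \frac{1}{7} \left(-845\right) \left(-1 - 5070 + 7 \cdot 714025\right)\right) - 287553 = \left(2916631 + \frac{1}{7} \left(-845\right) \left(-1 - 5070 + 4998175\right)\right) - 287553 = \left(2916631 + \frac{1}{7} \left(-845\right) 4993104\right) - 287553 = \left(2916631 - \frac{4219172880}{7}\right) - 287553 = - \frac{4198756463}{7} - 287553 = - \frac{4200769334}{7}$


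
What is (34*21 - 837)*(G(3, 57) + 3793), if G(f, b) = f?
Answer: -466908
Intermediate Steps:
(34*21 - 837)*(G(3, 57) + 3793) = (34*21 - 837)*(3 + 3793) = (714 - 837)*3796 = -123*3796 = -466908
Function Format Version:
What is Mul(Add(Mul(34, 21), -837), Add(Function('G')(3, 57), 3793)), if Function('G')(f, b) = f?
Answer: -466908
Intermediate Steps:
Mul(Add(Mul(34, 21), -837), Add(Function('G')(3, 57), 3793)) = Mul(Add(Mul(34, 21), -837), Add(3, 3793)) = Mul(Add(714, -837), 3796) = Mul(-123, 3796) = -466908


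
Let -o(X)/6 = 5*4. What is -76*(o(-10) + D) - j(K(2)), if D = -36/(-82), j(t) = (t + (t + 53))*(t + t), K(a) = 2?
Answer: 363204/41 ≈ 8858.6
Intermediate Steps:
j(t) = 2*t*(53 + 2*t) (j(t) = (t + (53 + t))*(2*t) = (53 + 2*t)*(2*t) = 2*t*(53 + 2*t))
o(X) = -120 (o(X) = -30*4 = -6*20 = -120)
D = 18/41 (D = -36*(-1/82) = 18/41 ≈ 0.43902)
-76*(o(-10) + D) - j(K(2)) = -76*(-120 + 18/41) - 2*2*(53 + 2*2) = -76*(-4902/41) - 2*2*(53 + 4) = 372552/41 - 2*2*57 = 372552/41 - 1*228 = 372552/41 - 228 = 363204/41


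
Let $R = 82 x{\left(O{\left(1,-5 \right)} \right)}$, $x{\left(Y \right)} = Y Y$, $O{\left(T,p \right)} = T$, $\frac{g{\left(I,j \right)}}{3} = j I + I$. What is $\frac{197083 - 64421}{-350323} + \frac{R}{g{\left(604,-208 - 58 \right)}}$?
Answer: $- \frac{31865182823}{84109049070} \approx -0.37886$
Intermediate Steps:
$g{\left(I,j \right)} = 3 I + 3 I j$ ($g{\left(I,j \right)} = 3 \left(j I + I\right) = 3 \left(I j + I\right) = 3 \left(I + I j\right) = 3 I + 3 I j$)
$x{\left(Y \right)} = Y^{2}$
$R = 82$ ($R = 82 \cdot 1^{2} = 82 \cdot 1 = 82$)
$\frac{197083 - 64421}{-350323} + \frac{R}{g{\left(604,-208 - 58 \right)}} = \frac{197083 - 64421}{-350323} + \frac{82}{3 \cdot 604 \left(1 - 266\right)} = 132662 \left(- \frac{1}{350323}\right) + \frac{82}{3 \cdot 604 \left(1 - 266\right)} = - \frac{132662}{350323} + \frac{82}{3 \cdot 604 \left(1 - 266\right)} = - \frac{132662}{350323} + \frac{82}{3 \cdot 604 \left(-265\right)} = - \frac{132662}{350323} + \frac{82}{-480180} = - \frac{132662}{350323} + 82 \left(- \frac{1}{480180}\right) = - \frac{132662}{350323} - \frac{41}{240090} = - \frac{31865182823}{84109049070}$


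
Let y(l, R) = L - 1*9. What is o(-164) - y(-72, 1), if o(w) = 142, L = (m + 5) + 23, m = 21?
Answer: 102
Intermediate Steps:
L = 49 (L = (21 + 5) + 23 = 26 + 23 = 49)
y(l, R) = 40 (y(l, R) = 49 - 1*9 = 49 - 9 = 40)
o(-164) - y(-72, 1) = 142 - 1*40 = 142 - 40 = 102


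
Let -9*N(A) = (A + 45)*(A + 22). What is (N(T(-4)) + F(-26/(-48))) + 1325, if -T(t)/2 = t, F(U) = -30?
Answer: 3355/3 ≈ 1118.3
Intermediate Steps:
T(t) = -2*t
N(A) = -(22 + A)*(45 + A)/9 (N(A) = -(A + 45)*(A + 22)/9 = -(45 + A)*(22 + A)/9 = -(22 + A)*(45 + A)/9)
(N(T(-4)) + F(-26/(-48))) + 1325 = ((-110 - (-134)*(-4)/9 - (-2*(-4))**2/9) - 30) + 1325 = ((-110 - 67/9*8 - 1/9*8**2) - 30) + 1325 = ((-110 - 536/9 - 1/9*64) - 30) + 1325 = ((-110 - 536/9 - 64/9) - 30) + 1325 = (-530/3 - 30) + 1325 = -620/3 + 1325 = 3355/3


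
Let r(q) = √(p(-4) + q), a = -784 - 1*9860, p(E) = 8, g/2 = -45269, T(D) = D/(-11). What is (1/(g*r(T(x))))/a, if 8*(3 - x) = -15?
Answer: √14630/320425751940 ≈ 3.7748e-10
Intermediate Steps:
x = 39/8 (x = 3 - ⅛*(-15) = 3 + 15/8 = 39/8 ≈ 4.8750)
T(D) = -D/11 (T(D) = D*(-1/11) = -D/11)
g = -90538 (g = 2*(-45269) = -90538)
a = -10644 (a = -784 - 9860 = -10644)
r(q) = √(8 + q)
(1/(g*r(T(x))))/a = (1/((-90538)*(√(8 - 1/11*39/8))))/(-10644) = -1/(90538*√(8 - 39/88))*(-1/10644) = -2*√14630/665/90538*(-1/10644) = -√14630/30103885*(-1/10644) = √14630/320425751940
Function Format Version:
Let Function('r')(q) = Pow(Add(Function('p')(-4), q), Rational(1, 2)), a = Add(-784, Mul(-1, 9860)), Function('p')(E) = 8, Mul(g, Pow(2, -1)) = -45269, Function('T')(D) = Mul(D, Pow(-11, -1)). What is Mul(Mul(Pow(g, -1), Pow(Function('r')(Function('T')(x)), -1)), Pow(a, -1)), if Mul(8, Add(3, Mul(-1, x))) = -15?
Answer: Mul(Rational(1, 320425751940), Pow(14630, Rational(1, 2))) ≈ 3.7748e-10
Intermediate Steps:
x = Rational(39, 8) (x = Add(3, Mul(Rational(-1, 8), -15)) = Add(3, Rational(15, 8)) = Rational(39, 8) ≈ 4.8750)
Function('T')(D) = Mul(Rational(-1, 11), D) (Function('T')(D) = Mul(D, Rational(-1, 11)) = Mul(Rational(-1, 11), D))
g = -90538 (g = Mul(2, -45269) = -90538)
a = -10644 (a = Add(-784, -9860) = -10644)
Function('r')(q) = Pow(Add(8, q), Rational(1, 2))
Mul(Mul(Pow(g, -1), Pow(Function('r')(Function('T')(x)), -1)), Pow(a, -1)) = Mul(Mul(Pow(-90538, -1), Pow(Pow(Add(8, Mul(Rational(-1, 11), Rational(39, 8))), Rational(1, 2)), -1)), Pow(-10644, -1)) = Mul(Mul(Rational(-1, 90538), Pow(Pow(Add(8, Rational(-39, 88)), Rational(1, 2)), -1)), Rational(-1, 10644)) = Mul(Mul(Rational(-1, 90538), Pow(Pow(Rational(665, 88), Rational(1, 2)), -1)), Rational(-1, 10644)) = Mul(Mul(Rational(-1, 90538), Pow(Mul(Rational(1, 44), Pow(14630, Rational(1, 2))), -1)), Rational(-1, 10644)) = Mul(Mul(Rational(-1, 90538), Mul(Rational(2, 665), Pow(14630, Rational(1, 2)))), Rational(-1, 10644)) = Mul(Mul(Rational(-1, 30103885), Pow(14630, Rational(1, 2))), Rational(-1, 10644)) = Mul(Rational(1, 320425751940), Pow(14630, Rational(1, 2)))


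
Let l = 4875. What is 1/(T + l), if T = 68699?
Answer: 1/73574 ≈ 1.3592e-5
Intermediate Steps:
1/(T + l) = 1/(68699 + 4875) = 1/73574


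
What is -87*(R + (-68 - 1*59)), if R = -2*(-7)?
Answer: 9831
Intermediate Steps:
R = 14
-87*(R + (-68 - 1*59)) = -87*(14 + (-68 - 1*59)) = -87*(14 + (-68 - 59)) = -87*(14 - 127) = -87*(-113) = 9831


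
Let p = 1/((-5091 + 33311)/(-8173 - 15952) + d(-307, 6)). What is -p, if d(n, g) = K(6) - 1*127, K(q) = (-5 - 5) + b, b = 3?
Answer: 4825/652194 ≈ 0.0073981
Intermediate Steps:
K(q) = -7 (K(q) = (-5 - 5) + 3 = -10 + 3 = -7)
d(n, g) = -134 (d(n, g) = -7 - 1*127 = -7 - 127 = -134)
p = -4825/652194 (p = 1/((-5091 + 33311)/(-8173 - 15952) - 134) = 1/(28220/(-24125) - 134) = 1/(28220*(-1/24125) - 134) = 1/(-5644/4825 - 134) = 1/(-652194/4825) = -4825/652194 ≈ -0.0073981)
-p = -1*(-4825/652194) = 4825/652194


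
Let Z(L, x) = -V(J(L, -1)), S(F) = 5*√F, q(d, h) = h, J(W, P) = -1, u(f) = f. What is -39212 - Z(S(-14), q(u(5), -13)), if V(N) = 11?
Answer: -39201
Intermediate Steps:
Z(L, x) = -11 (Z(L, x) = -1*11 = -11)
-39212 - Z(S(-14), q(u(5), -13)) = -39212 - 1*(-11) = -39212 + 11 = -39201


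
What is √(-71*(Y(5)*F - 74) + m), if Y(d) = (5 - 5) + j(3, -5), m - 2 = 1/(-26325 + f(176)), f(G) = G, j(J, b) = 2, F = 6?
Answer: √3011323939055/26149 ≈ 66.363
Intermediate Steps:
m = 52297/26149 (m = 2 + 1/(-26325 + 176) = 2 + 1/(-26149) = 2 - 1/26149 = 52297/26149 ≈ 2.0000)
Y(d) = 2 (Y(d) = (5 - 5) + 2 = 0 + 2 = 2)
√(-71*(Y(5)*F - 74) + m) = √(-71*(2*6 - 74) + 52297/26149) = √(-71*(12 - 74) + 52297/26149) = √(-71*(-62) + 52297/26149) = √(4402 + 52297/26149) = √(115160195/26149) = √3011323939055/26149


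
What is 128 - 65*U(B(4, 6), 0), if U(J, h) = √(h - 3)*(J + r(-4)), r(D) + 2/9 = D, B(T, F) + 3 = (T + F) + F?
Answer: 128 - 5135*I*√3/9 ≈ 128.0 - 988.23*I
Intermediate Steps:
B(T, F) = -3 + T + 2*F (B(T, F) = -3 + ((T + F) + F) = -3 + ((F + T) + F) = -3 + (T + 2*F) = -3 + T + 2*F)
r(D) = -2/9 + D
U(J, h) = √(-3 + h)*(-38/9 + J) (U(J, h) = √(h - 3)*(J + (-2/9 - 4)) = √(-3 + h)*(J - 38/9) = √(-3 + h)*(-38/9 + J))
128 - 65*U(B(4, 6), 0) = 128 - 65*√(-3 + 0)*(-38/9 + (-3 + 4 + 2*6)) = 128 - 65*√(-3)*(-38/9 + (-3 + 4 + 12)) = 128 - 65*I*√3*(-38/9 + 13) = 128 - 65*I*√3*79/9 = 128 - 5135*I*√3/9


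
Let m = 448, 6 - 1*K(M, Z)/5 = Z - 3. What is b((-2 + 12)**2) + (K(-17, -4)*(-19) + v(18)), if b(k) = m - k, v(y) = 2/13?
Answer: -11529/13 ≈ -886.85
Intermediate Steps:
K(M, Z) = 45 - 5*Z (K(M, Z) = 30 - 5*(Z - 3) = 30 - 5*(-3 + Z) = 30 + (15 - 5*Z) = 45 - 5*Z)
v(y) = 2/13 (v(y) = 2*(1/13) = 2/13)
b(k) = 448 - k
b((-2 + 12)**2) + (K(-17, -4)*(-19) + v(18)) = (448 - (-2 + 12)**2) + ((45 - 5*(-4))*(-19) + 2/13) = (448 - 1*10**2) + ((45 + 20)*(-19) + 2/13) = (448 - 1*100) + (65*(-19) + 2/13) = (448 - 100) + (-1235 + 2/13) = 348 - 16053/13 = -11529/13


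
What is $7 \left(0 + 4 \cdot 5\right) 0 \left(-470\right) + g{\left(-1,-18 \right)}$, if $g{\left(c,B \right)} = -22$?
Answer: $-22$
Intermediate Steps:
$7 \left(0 + 4 \cdot 5\right) 0 \left(-470\right) + g{\left(-1,-18 \right)} = 7 \left(0 + 4 \cdot 5\right) 0 \left(-470\right) - 22 = 7 \left(0 + 20\right) 0 \left(-470\right) - 22 = 7 \cdot 20 \cdot 0 \left(-470\right) - 22 = 140 \cdot 0 \left(-470\right) - 22 = 0 \left(-470\right) - 22 = 0 - 22 = -22$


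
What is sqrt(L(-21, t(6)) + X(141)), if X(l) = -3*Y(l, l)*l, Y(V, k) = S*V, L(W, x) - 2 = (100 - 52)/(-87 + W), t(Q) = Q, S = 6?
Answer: 2*I*sqrt(805177)/3 ≈ 598.21*I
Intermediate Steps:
L(W, x) = 2 + 48/(-87 + W) (L(W, x) = 2 + (100 - 52)/(-87 + W) = 2 + 48/(-87 + W))
Y(V, k) = 6*V
X(l) = -18*l**2 (X(l) = -3*6*l*l = -18*l**2)
sqrt(L(-21, t(6)) + X(141)) = sqrt(2*(-63 - 21)/(-87 - 21) - 18*141**2) = sqrt(2*(-84)/(-108) - 18*19881) = sqrt(2*(-1/108)*(-84) - 357858) = sqrt(14/9 - 357858) = sqrt(-3220708/9) = 2*I*sqrt(805177)/3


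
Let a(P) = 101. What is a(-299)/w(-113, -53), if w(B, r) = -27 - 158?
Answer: -101/185 ≈ -0.54595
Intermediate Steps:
w(B, r) = -185
a(-299)/w(-113, -53) = 101/(-185) = 101*(-1/185) = -101/185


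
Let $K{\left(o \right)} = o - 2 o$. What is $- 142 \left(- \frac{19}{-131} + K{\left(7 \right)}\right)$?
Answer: $\frac{127516}{131} \approx 973.4$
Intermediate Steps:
$K{\left(o \right)} = - o$
$- 142 \left(- \frac{19}{-131} + K{\left(7 \right)}\right) = - 142 \left(- \frac{19}{-131} - 7\right) = - 142 \left(\left(-19\right) \left(- \frac{1}{131}\right) - 7\right) = - 142 \left(\frac{19}{131} - 7\right) = \left(-142\right) \left(- \frac{898}{131}\right) = \frac{127516}{131}$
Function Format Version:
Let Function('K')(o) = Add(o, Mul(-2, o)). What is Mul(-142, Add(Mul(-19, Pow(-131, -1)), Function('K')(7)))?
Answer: Rational(127516, 131) ≈ 973.40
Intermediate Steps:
Function('K')(o) = Mul(-1, o)
Mul(-142, Add(Mul(-19, Pow(-131, -1)), Function('K')(7))) = Mul(-142, Add(Mul(-19, Pow(-131, -1)), Mul(-1, 7))) = Mul(-142, Add(Mul(-19, Rational(-1, 131)), -7)) = Mul(-142, Add(Rational(19, 131), -7)) = Mul(-142, Rational(-898, 131)) = Rational(127516, 131)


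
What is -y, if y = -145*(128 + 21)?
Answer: 21605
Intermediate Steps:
y = -21605 (y = -145*149 = -21605)
-y = -1*(-21605) = 21605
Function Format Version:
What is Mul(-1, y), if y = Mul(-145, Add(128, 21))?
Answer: 21605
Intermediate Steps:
y = -21605 (y = Mul(-145, 149) = -21605)
Mul(-1, y) = Mul(-1, -21605) = 21605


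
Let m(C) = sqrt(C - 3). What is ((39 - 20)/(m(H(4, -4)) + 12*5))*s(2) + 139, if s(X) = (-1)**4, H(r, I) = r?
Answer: 8498/61 ≈ 139.31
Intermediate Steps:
m(C) = sqrt(-3 + C)
s(X) = 1
((39 - 20)/(m(H(4, -4)) + 12*5))*s(2) + 139 = ((39 - 20)/(sqrt(-3 + 4) + 12*5))*1 + 139 = (19/(sqrt(1) + 60))*1 + 139 = (19/(1 + 60))*1 + 139 = (19/61)*1 + 139 = 19/61 + 139 = 8498/61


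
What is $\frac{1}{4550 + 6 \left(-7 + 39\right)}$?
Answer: $\frac{1}{4742} \approx 0.00021088$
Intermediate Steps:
$\frac{1}{4550 + 6 \left(-7 + 39\right)} = \frac{1}{4550 + 6 \cdot 32} = \frac{1}{4550 + 192} = \frac{1}{4742}$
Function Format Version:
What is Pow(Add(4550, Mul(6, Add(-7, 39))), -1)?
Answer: Rational(1, 4742) ≈ 0.00021088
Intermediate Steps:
Pow(Add(4550, Mul(6, Add(-7, 39))), -1) = Pow(Add(4550, Mul(6, 32)), -1) = Pow(Add(4550, 192), -1) = Pow(4742, -1) = Rational(1, 4742)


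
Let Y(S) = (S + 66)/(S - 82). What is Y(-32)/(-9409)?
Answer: 17/536313 ≈ 3.1698e-5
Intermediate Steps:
Y(S) = (66 + S)/(-82 + S)
Y(-32)/(-9409) = ((66 - 32)/(-82 - 32))/(-9409) = (34/(-114))*(-1/9409) = -1/114*34*(-1/9409) = -17/57*(-1/9409) = 17/536313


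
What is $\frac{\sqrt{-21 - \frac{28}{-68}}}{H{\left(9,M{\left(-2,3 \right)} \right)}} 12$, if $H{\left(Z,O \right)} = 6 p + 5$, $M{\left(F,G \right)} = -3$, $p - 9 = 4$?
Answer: $\frac{60 i \sqrt{238}}{1411} \approx 0.65601 i$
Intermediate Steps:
$p = 13$ ($p = 9 + 4 = 13$)
$H{\left(Z,O \right)} = 83$ ($H{\left(Z,O \right)} = 6 \cdot 13 + 5 = 78 + 5 = 83$)
$\frac{\sqrt{-21 - \frac{28}{-68}}}{H{\left(9,M{\left(-2,3 \right)} \right)}} 12 = \frac{\sqrt{-21 - \frac{28}{-68}}}{83} \cdot 12 = \sqrt{-21 - - \frac{7}{17}} \cdot \frac{1}{83} \cdot 12 = \sqrt{-21 + \frac{7}{17}} \cdot \frac{1}{83} \cdot 12 = \sqrt{- \frac{350}{17}} \cdot \frac{1}{83} \cdot 12 = \frac{5 i \sqrt{238}}{17} \cdot \frac{1}{83} \cdot 12 = \frac{5 i \sqrt{238}}{1411} \cdot 12 = \frac{60 i \sqrt{238}}{1411}$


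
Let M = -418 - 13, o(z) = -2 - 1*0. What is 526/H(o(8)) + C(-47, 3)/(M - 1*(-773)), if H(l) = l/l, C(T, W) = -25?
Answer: 179867/342 ≈ 525.93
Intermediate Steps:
o(z) = -2 (o(z) = -2 + 0 = -2)
M = -431
H(l) = 1
526/H(o(8)) + C(-47, 3)/(M - 1*(-773)) = 526/1 - 25/(-431 - 1*(-773)) = 526*1 - 25/(-431 + 773) = 526 - 25/342 = 179867/342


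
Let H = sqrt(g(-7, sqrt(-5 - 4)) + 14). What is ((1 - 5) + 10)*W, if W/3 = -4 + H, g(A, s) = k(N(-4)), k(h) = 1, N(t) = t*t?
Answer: -72 + 18*sqrt(15) ≈ -2.2863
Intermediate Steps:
N(t) = t**2
g(A, s) = 1
H = sqrt(15) (H = sqrt(1 + 14) = sqrt(15) ≈ 3.8730)
W = -12 + 3*sqrt(15) (W = 3*(-4 + sqrt(15)) = -12 + 3*sqrt(15) ≈ -0.38105)
((1 - 5) + 10)*W = ((1 - 5) + 10)*(-12 + 3*sqrt(15)) = (-4 + 10)*(-12 + 3*sqrt(15)) = 6*(-12 + 3*sqrt(15)) = -72 + 18*sqrt(15)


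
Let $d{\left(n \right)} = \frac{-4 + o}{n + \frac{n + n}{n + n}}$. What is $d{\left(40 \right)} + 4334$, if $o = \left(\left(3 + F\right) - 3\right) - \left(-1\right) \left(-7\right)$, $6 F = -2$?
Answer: $\frac{533048}{123} \approx 4333.7$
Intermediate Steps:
$F = - \frac{1}{3}$ ($F = \frac{1}{6} \left(-2\right) = - \frac{1}{3} \approx -0.33333$)
$o = - \frac{22}{3}$ ($o = \left(\left(3 - \frac{1}{3}\right) - 3\right) - \left(-1\right) \left(-7\right) = \left(\frac{8}{3} - 3\right) - 7 = - \frac{1}{3} - 7 = - \frac{22}{3} \approx -7.3333$)
$d{\left(n \right)} = - \frac{34}{3 \left(1 + n\right)}$ ($d{\left(n \right)} = \frac{-4 - \frac{22}{3}}{n + \frac{n + n}{n + n}} = - \frac{34}{3 \left(n + \frac{2 n}{2 n}\right)} = - \frac{34}{3 \left(n + 2 n \frac{1}{2 n}\right)} = - \frac{34}{3 \left(n + 1\right)} = - \frac{34}{3 \left(1 + n\right)}$)
$d{\left(40 \right)} + 4334 = - \frac{34}{3 + 3 \cdot 40} + 4334 = - \frac{34}{3 + 120} + 4334 = - \frac{34}{123} + 4334 = \frac{533048}{123}$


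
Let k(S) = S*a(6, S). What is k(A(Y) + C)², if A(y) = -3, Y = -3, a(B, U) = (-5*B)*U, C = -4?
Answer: 2160900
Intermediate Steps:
a(B, U) = -5*B*U
k(S) = -30*S² (k(S) = S*(-5*6*S) = S*(-30*S) = -30*S²)
k(A(Y) + C)² = (-30*(-3 - 4)²)² = (-30*(-7)²)² = (-30*49)² = (-1470)² = 2160900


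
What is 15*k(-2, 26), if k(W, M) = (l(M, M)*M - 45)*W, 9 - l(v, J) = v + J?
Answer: 34890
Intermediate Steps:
l(v, J) = 9 - J - v (l(v, J) = 9 - (v + J) = 9 - (J + v) = 9 + (-J - v) = 9 - J - v)
k(W, M) = W*(-45 + M*(9 - 2*M)) (k(W, M) = ((9 - M - M)*M - 45)*W = ((9 - 2*M)*M - 45)*W = (M*(9 - 2*M) - 45)*W = (-45 + M*(9 - 2*M))*W = W*(-45 + M*(9 - 2*M)))
15*k(-2, 26) = 15*(-1*(-2)*(45 + 26*(-9 + 2*26))) = 15*(-1*(-2)*(45 + 26*(-9 + 52))) = 15*(-1*(-2)*(45 + 26*43)) = 15*(-1*(-2)*(45 + 1118)) = 15*(-1*(-2)*1163) = 15*2326 = 34890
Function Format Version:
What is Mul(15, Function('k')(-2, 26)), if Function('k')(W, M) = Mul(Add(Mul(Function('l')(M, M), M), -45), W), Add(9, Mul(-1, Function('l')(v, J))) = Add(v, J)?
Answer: 34890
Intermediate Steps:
Function('l')(v, J) = Add(9, Mul(-1, J), Mul(-1, v)) (Function('l')(v, J) = Add(9, Mul(-1, Add(v, J))) = Add(9, Mul(-1, Add(J, v))) = Add(9, Add(Mul(-1, J), Mul(-1, v))) = Add(9, Mul(-1, J), Mul(-1, v)))
Function('k')(W, M) = Mul(W, Add(-45, Mul(M, Add(9, Mul(-2, M))))) (Function('k')(W, M) = Mul(Add(Mul(Add(9, Mul(-1, M), Mul(-1, M)), M), -45), W) = Mul(Add(Mul(Add(9, Mul(-2, M)), M), -45), W) = Mul(Add(Mul(M, Add(9, Mul(-2, M))), -45), W) = Mul(Add(-45, Mul(M, Add(9, Mul(-2, M)))), W) = Mul(W, Add(-45, Mul(M, Add(9, Mul(-2, M))))))
Mul(15, Function('k')(-2, 26)) = Mul(15, Mul(-1, -2, Add(45, Mul(26, Add(-9, Mul(2, 26)))))) = Mul(15, Mul(-1, -2, Add(45, Mul(26, Add(-9, 52))))) = Mul(15, Mul(-1, -2, Add(45, Mul(26, 43)))) = Mul(15, Mul(-1, -2, Add(45, 1118))) = Mul(15, Mul(-1, -2, 1163)) = Mul(15, 2326) = 34890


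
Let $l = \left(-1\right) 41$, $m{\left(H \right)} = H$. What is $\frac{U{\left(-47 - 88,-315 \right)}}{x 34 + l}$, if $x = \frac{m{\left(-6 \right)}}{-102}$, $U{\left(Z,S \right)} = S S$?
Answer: $- \frac{33075}{13} \approx -2544.2$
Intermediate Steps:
$U{\left(Z,S \right)} = S^{2}$
$x = \frac{1}{17}$ ($x = - \frac{6}{-102} = \left(-6\right) \left(- \frac{1}{102}\right) = \frac{1}{17} \approx 0.058824$)
$l = -41$
$\frac{U{\left(-47 - 88,-315 \right)}}{x 34 + l} = \frac{\left(-315\right)^{2}}{\frac{1}{17} \cdot 34 - 41} = \frac{99225}{2 - 41} = \frac{99225}{-39} = 99225 \left(- \frac{1}{39}\right) = - \frac{33075}{13}$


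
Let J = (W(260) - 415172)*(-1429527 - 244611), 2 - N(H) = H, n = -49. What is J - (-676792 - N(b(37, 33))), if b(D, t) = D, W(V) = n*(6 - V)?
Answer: 674219576945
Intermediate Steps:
W(V) = -294 + 49*V (W(V) = -49*(6 - V) = -294 + 49*V)
N(H) = 2 - H
J = 674218900188 (J = ((-294 + 49*260) - 415172)*(-1429527 - 244611) = ((-294 + 12740) - 415172)*(-1674138) = (12446 - 415172)*(-1674138) = -402726*(-1674138) = 674218900188)
J - (-676792 - N(b(37, 33))) = 674218900188 - (-676792 - (2 - 1*37)) = 674218900188 - (-676792 - (2 - 37)) = 674218900188 - (-676792 - 1*(-35)) = 674218900188 - (-676792 + 35) = 674218900188 - 1*(-676757) = 674218900188 + 676757 = 674219576945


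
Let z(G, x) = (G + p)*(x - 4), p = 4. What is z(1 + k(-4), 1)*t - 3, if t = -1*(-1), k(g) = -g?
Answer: -30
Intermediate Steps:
t = 1
z(G, x) = (-4 + x)*(4 + G) (z(G, x) = (G + 4)*(x - 4) = (4 + G)*(-4 + x) = (-4 + x)*(4 + G))
z(1 + k(-4), 1)*t - 3 = (-16 - 4*(1 - 1*(-4)) + 4*1 + (1 - 1*(-4))*1)*1 - 3 = (-16 - 4*(1 + 4) + 4 + (1 + 4)*1)*1 - 3 = (-16 - 4*5 + 4 + 5*1)*1 - 3 = (-16 - 20 + 4 + 5)*1 - 3 = -27*1 - 3 = -27 - 3 = -30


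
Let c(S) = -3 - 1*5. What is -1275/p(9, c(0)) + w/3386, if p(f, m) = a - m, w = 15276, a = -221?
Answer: 1261823/120203 ≈ 10.497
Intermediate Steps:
c(S) = -8 (c(S) = -3 - 5 = -8)
p(f, m) = -221 - m
-1275/p(9, c(0)) + w/3386 = -1275/(-221 - 1*(-8)) + 15276/3386 = -1275/(-221 + 8) + 15276*(1/3386) = -1275/(-213) + 7638/1693 = -1275*(-1/213) + 7638/1693 = 425/71 + 7638/1693 = 1261823/120203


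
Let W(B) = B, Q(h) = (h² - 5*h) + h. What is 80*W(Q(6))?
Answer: 960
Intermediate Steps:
Q(h) = h² - 4*h
80*W(Q(6)) = 80*(6*(-4 + 6)) = 80*(6*2) = 80*12 = 960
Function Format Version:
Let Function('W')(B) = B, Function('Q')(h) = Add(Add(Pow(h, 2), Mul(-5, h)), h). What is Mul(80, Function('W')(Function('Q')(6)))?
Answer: 960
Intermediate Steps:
Function('Q')(h) = Add(Pow(h, 2), Mul(-4, h))
Mul(80, Function('W')(Function('Q')(6))) = Mul(80, Mul(6, Add(-4, 6))) = Mul(80, Mul(6, 2)) = Mul(80, 12) = 960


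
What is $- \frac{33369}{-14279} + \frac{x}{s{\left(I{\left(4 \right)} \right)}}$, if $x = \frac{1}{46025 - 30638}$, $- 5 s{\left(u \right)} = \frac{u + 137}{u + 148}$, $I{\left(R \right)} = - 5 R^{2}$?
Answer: $\frac{29261726911}{12523525461} \approx 2.3365$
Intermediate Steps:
$s{\left(u \right)} = - \frac{137 + u}{5 \left(148 + u\right)}$ ($s{\left(u \right)} = - \frac{\left(u + 137\right) \frac{1}{u + 148}}{5} = - \frac{\left(137 + u\right) \frac{1}{148 + u}}{5} = - \frac{\frac{1}{148 + u} \left(137 + u\right)}{5} = - \frac{137 + u}{5 \left(148 + u\right)}$)
$x = \frac{1}{15387} \approx 6.499 \cdot 10^{-5}$
$- \frac{33369}{-14279} + \frac{x}{s{\left(I{\left(4 \right)} \right)}} = - \frac{33369}{-14279} + \frac{1}{15387 \frac{-137 - - 5 \cdot 4^{2}}{5 \left(148 - 5 \cdot 4^{2}\right)}} = \left(-33369\right) \left(- \frac{1}{14279}\right) + \frac{1}{15387 \frac{-137 - \left(-5\right) 16}{5 \left(148 - 80\right)}} = \frac{33369}{14279} + \frac{1}{15387 \frac{-137 - -80}{5 \left(148 - 80\right)}} = \frac{33369}{14279} + \frac{1}{15387 \frac{-137 + 80}{5 \cdot 68}} = \frac{33369}{14279} + \frac{1}{15387 \cdot \frac{1}{5} \cdot \frac{1}{68} \left(-57\right)} = \frac{33369}{14279} + \frac{1}{15387 \left(- \frac{57}{340}\right)} = \frac{33369}{14279} + \frac{1}{15387} \left(- \frac{340}{57}\right) = \frac{33369}{14279} - \frac{340}{877059} = \frac{29261726911}{12523525461}$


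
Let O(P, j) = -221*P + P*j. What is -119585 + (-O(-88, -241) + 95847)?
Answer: -64394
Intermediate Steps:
-119585 + (-O(-88, -241) + 95847) = -119585 + (-(-88)*(-221 - 241) + 95847) = -119585 + (-(-88)*(-462) + 95847) = -119585 + (-1*40656 + 95847) = -119585 + (-40656 + 95847) = -119585 + 55191 = -64394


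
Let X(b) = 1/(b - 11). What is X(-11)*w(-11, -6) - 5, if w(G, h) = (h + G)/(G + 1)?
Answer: -1117/220 ≈ -5.0773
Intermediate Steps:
w(G, h) = (G + h)/(1 + G)
X(b) = 1/(-11 + b)
X(-11)*w(-11, -6) - 5 = ((-11 - 6)/(1 - 11))/(-11 - 11) - 5 = (-17/(-10))/(-22) - 5 = -(-1)*(-17)/220 - 5 = -1/22*17/10 - 5 = -17/220 - 5 = -1117/220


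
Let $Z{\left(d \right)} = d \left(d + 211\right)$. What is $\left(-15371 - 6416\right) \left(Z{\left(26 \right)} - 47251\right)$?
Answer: $895206043$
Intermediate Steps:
$Z{\left(d \right)} = d \left(211 + d\right)$
$\left(-15371 - 6416\right) \left(Z{\left(26 \right)} - 47251\right) = \left(-15371 - 6416\right) \left(26 \left(211 + 26\right) - 47251\right) = - 21787 \left(26 \cdot 237 - 47251\right) = - 21787 \left(6162 - 47251\right) = \left(-21787\right) \left(-41089\right) = 895206043$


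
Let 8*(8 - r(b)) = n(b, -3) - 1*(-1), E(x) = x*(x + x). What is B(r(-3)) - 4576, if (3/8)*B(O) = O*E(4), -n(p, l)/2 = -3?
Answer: -3968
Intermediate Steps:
n(p, l) = 6 (n(p, l) = -2*(-3) = 6)
E(x) = 2*x² (E(x) = x*(2*x) = 2*x²)
r(b) = 57/8 (r(b) = 8 - (6 - 1*(-1))/8 = 8 - (6 + 1)/8 = 8 - ⅛*7 = 8 - 7/8 = 57/8)
B(O) = 256*O/3 (B(O) = 8*(O*(2*4²))/3 = 8*(O*(2*16))/3 = 8*(O*32)/3 = 8*(32*O)/3 = 256*O/3)
B(r(-3)) - 4576 = (256/3)*(57/8) - 4576 = 608 - 4576 = -3968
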